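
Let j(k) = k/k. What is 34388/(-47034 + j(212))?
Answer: -34388/47033 ≈ -0.73115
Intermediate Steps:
j(k) = 1
34388/(-47034 + j(212)) = 34388/(-47034 + 1) = 34388/(-47033) = 34388*(-1/47033) = -34388/47033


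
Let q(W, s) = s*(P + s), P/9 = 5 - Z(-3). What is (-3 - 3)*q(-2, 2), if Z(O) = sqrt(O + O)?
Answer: -564 + 108*I*sqrt(6) ≈ -564.0 + 264.54*I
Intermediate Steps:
Z(O) = sqrt(2)*sqrt(O) (Z(O) = sqrt(2*O) = sqrt(2)*sqrt(O))
P = 45 - 9*I*sqrt(6) (P = 9*(5 - sqrt(2)*sqrt(-3)) = 9*(5 - sqrt(2)*I*sqrt(3)) = 9*(5 - I*sqrt(6)) = 45 - 9*I*sqrt(6) ≈ 45.0 - 22.045*I)
q(W, s) = s*(45 + s - 9*I*sqrt(6)) (q(W, s) = s*((45 - 9*I*sqrt(6)) + s) = s*(45 + s - 9*I*sqrt(6)))
(-3 - 3)*q(-2, 2) = (-3 - 3)*(2*(45 + 2 - 9*I*sqrt(6))) = -12*(47 - 9*I*sqrt(6)) = -6*(94 - 18*I*sqrt(6)) = -564 + 108*I*sqrt(6)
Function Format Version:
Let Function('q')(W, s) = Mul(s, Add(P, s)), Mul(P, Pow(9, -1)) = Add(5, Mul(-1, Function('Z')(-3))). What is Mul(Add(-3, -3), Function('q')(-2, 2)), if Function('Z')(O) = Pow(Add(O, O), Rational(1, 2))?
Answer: Add(-564, Mul(108, I, Pow(6, Rational(1, 2)))) ≈ Add(-564.00, Mul(264.54, I))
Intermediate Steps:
Function('Z')(O) = Mul(Pow(2, Rational(1, 2)), Pow(O, Rational(1, 2))) (Function('Z')(O) = Pow(Mul(2, O), Rational(1, 2)) = Mul(Pow(2, Rational(1, 2)), Pow(O, Rational(1, 2))))
P = Add(45, Mul(-9, I, Pow(6, Rational(1, 2)))) (P = Mul(9, Add(5, Mul(-1, Mul(Pow(2, Rational(1, 2)), Pow(-3, Rational(1, 2)))))) = Mul(9, Add(5, Mul(-1, Mul(Pow(2, Rational(1, 2)), Mul(I, Pow(3, Rational(1, 2))))))) = Mul(9, Add(5, Mul(-1, Mul(I, Pow(6, Rational(1, 2)))))) = Mul(9, Add(5, Mul(-1, I, Pow(6, Rational(1, 2))))) = Add(45, Mul(-9, I, Pow(6, Rational(1, 2)))) ≈ Add(45.000, Mul(-22.045, I)))
Function('q')(W, s) = Mul(s, Add(45, s, Mul(-9, I, Pow(6, Rational(1, 2))))) (Function('q')(W, s) = Mul(s, Add(Add(45, Mul(-9, I, Pow(6, Rational(1, 2)))), s)) = Mul(s, Add(45, s, Mul(-9, I, Pow(6, Rational(1, 2))))))
Mul(Add(-3, -3), Function('q')(-2, 2)) = Mul(Add(-3, -3), Mul(2, Add(45, 2, Mul(-9, I, Pow(6, Rational(1, 2)))))) = Mul(-6, Mul(2, Add(47, Mul(-9, I, Pow(6, Rational(1, 2)))))) = Mul(-6, Add(94, Mul(-18, I, Pow(6, Rational(1, 2))))) = Add(-564, Mul(108, I, Pow(6, Rational(1, 2))))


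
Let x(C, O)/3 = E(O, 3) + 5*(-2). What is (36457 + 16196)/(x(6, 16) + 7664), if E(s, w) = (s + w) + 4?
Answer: 52653/7703 ≈ 6.8354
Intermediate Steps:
E(s, w) = 4 + s + w
x(C, O) = -9 + 3*O (x(C, O) = 3*((4 + O + 3) + 5*(-2)) = 3*((7 + O) - 10) = 3*(-3 + O) = -9 + 3*O)
(36457 + 16196)/(x(6, 16) + 7664) = (36457 + 16196)/((-9 + 3*16) + 7664) = 52653/((-9 + 48) + 7664) = 52653/(39 + 7664) = 52653/7703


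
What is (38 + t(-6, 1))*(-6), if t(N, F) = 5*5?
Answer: -378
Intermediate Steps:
t(N, F) = 25
(38 + t(-6, 1))*(-6) = (38 + 25)*(-6) = 63*(-6) = -378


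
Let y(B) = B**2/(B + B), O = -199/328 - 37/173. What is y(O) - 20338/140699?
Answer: -8859486481/15967648112 ≈ -0.55484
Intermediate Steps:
O = -46563/56744 (O = -199*1/328 - 37*1/173 = -199/328 - 37/173 = -46563/56744 ≈ -0.82058)
y(B) = B/2 (y(B) = B**2/((2*B)) = (1/(2*B))*B**2 = B/2)
y(O) - 20338/140699 = (1/2)*(-46563/56744) - 20338/140699 = -46563/113488 - 20338/140699 = -8859486481/15967648112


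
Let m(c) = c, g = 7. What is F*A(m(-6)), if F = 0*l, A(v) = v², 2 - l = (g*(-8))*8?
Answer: 0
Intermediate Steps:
l = 450 (l = 2 - 7*(-8)*8 = 2 - (-56)*8 = 2 - 1*(-448) = 2 + 448 = 450)
F = 0 (F = 0*450 = 0)
F*A(m(-6)) = 0*(-6)² = 0*36 = 0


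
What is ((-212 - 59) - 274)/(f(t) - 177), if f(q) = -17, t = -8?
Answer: 545/194 ≈ 2.8093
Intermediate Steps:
((-212 - 59) - 274)/(f(t) - 177) = ((-212 - 59) - 274)/(-17 - 177) = (-271 - 274)/(-194) = -545*(-1/194) = 545/194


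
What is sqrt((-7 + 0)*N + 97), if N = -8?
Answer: 3*sqrt(17) ≈ 12.369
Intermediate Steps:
sqrt((-7 + 0)*N + 97) = sqrt((-7 + 0)*(-8) + 97) = sqrt(-7*(-8) + 97) = sqrt(56 + 97) = sqrt(153) = 3*sqrt(17)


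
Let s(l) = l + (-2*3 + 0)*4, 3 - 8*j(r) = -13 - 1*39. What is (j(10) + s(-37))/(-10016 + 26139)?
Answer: -433/128984 ≈ -0.0033570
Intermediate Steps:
j(r) = 55/8 (j(r) = 3/8 - (-13 - 1*39)/8 = 3/8 - (-13 - 39)/8 = 3/8 - ⅛*(-52) = 3/8 + 13/2 = 55/8)
s(l) = -24 + l (s(l) = l + (-6 + 0)*4 = l - 6*4 = l - 24 = -24 + l)
(j(10) + s(-37))/(-10016 + 26139) = (55/8 + (-24 - 37))/(-10016 + 26139) = (55/8 - 61)/16123 = -433/8*1/16123 = -433/128984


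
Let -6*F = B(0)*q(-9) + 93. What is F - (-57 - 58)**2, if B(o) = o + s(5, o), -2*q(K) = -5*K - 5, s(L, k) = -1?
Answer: -79463/6 ≈ -13244.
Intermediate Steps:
q(K) = 5/2 + 5*K/2 (q(K) = -(-5*K - 5)/2 = -(-5 - 5*K)/2 = 5/2 + 5*K/2)
B(o) = -1 + o (B(o) = o - 1 = -1 + o)
F = -113/6 (F = -((-1 + 0)*(5/2 + (5/2)*(-9)) + 93)/6 = -(-(5/2 - 45/2) + 93)/6 = -(-1*(-20) + 93)/6 = -(20 + 93)/6 = -1/6*113 = -113/6 ≈ -18.833)
F - (-57 - 58)**2 = -113/6 - (-57 - 58)**2 = -113/6 - 1*(-115)**2 = -113/6 - 1*13225 = -113/6 - 13225 = -79463/6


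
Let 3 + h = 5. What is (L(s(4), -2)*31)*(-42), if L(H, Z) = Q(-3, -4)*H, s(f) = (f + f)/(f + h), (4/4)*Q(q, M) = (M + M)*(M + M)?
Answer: -111104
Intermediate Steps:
h = 2 (h = -3 + 5 = 2)
Q(q, M) = 4*M**2 (Q(q, M) = (M + M)*(M + M) = (2*M)*(2*M) = 4*M**2)
s(f) = 2*f/(2 + f) (s(f) = (f + f)/(f + 2) = (2*f)/(2 + f) = 2*f/(2 + f))
L(H, Z) = 64*H (L(H, Z) = (4*(-4)**2)*H = (4*16)*H = 64*H)
(L(s(4), -2)*31)*(-42) = ((64*(2*4/(2 + 4)))*31)*(-42) = ((64*(2*4/6))*31)*(-42) = ((64*(2*4*(1/6)))*31)*(-42) = ((64*(4/3))*31)*(-42) = ((256/3)*31)*(-42) = (7936/3)*(-42) = -111104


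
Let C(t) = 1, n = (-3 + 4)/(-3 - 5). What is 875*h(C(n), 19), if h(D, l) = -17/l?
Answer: -14875/19 ≈ -782.89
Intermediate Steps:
n = -1/8 (n = 1/(-8) = 1*(-1/8) = -1/8 ≈ -0.12500)
875*h(C(n), 19) = 875*(-17/19) = -14875/19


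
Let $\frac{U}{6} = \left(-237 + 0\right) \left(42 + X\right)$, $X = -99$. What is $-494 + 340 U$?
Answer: $27557866$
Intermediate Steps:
$U = 81054$ ($U = 6 \left(-237 + 0\right) \left(42 - 99\right) = 6 \left(\left(-237\right) \left(-57\right)\right) = 6 \cdot 13509 = 81054$)
$-494 + 340 U = -494 + 340 \cdot 81054 = -494 + 27558360 = 27557866$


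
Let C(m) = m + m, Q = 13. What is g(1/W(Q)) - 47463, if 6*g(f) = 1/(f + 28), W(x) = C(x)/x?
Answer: -8116172/171 ≈ -47463.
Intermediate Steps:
C(m) = 2*m
W(x) = 2 (W(x) = (2*x)/x = 2)
g(f) = 1/(6*(28 + f)) (g(f) = 1/(6*(f + 28)) = 1/(6*(28 + f)))
g(1/W(Q)) - 47463 = 1/(6*(28 + 1/2)) - 47463 = 1/(6*(28 + ½)) - 47463 = 1/(6*(57/2)) - 47463 = (⅙)*(2/57) - 47463 = 1/171 - 47463 = -8116172/171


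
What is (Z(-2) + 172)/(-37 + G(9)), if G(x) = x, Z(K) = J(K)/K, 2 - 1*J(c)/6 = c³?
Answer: -71/14 ≈ -5.0714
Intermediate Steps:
J(c) = 12 - 6*c³
Z(K) = (12 - 6*K³)/K
(Z(-2) + 172)/(-37 + G(9)) = (6*(2 - 1*(-2)³)/(-2) + 172)/(-37 + 9) = (6*(-½)*(2 - 1*(-8)) + 172)/(-28) = (6*(-½)*(2 + 8) + 172)*(-1/28) = (6*(-½)*10 + 172)*(-1/28) = (-30 + 172)*(-1/28) = 142*(-1/28) = -71/14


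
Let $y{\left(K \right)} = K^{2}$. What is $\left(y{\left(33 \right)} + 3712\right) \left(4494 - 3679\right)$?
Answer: $3912815$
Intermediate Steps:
$\left(y{\left(33 \right)} + 3712\right) \left(4494 - 3679\right) = \left(33^{2} + 3712\right) \left(4494 - 3679\right) = \left(1089 + 3712\right) 815 = 4801 \cdot 815 = 3912815$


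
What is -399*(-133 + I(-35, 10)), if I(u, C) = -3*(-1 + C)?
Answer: 63840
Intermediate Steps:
I(u, C) = 3 - 3*C
-399*(-133 + I(-35, 10)) = -399*(-133 + (3 - 3*10)) = -399*(-133 + (3 - 30)) = -399*(-133 - 27) = -399*(-160) = 63840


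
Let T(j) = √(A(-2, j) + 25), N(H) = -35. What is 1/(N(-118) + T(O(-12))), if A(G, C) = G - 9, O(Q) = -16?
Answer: -5/173 - √14/1211 ≈ -0.031991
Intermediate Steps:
A(G, C) = -9 + G
T(j) = √14 (T(j) = √((-9 - 2) + 25) = √(-11 + 25) = √14)
1/(N(-118) + T(O(-12))) = 1/(-35 + √14)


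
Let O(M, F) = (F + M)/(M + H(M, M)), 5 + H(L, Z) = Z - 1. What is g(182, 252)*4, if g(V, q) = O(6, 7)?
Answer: 26/3 ≈ 8.6667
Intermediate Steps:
H(L, Z) = -6 + Z (H(L, Z) = -5 + (Z - 1) = -5 + (-1 + Z) = -6 + Z)
O(M, F) = (F + M)/(-6 + 2*M) (O(M, F) = (F + M)/(M + (-6 + M)) = (F + M)/(-6 + 2*M))
g(V, q) = 13/6 (g(V, q) = (7 + 6)/(2*(-3 + 6)) = (1/2)*13/3 = (1/2)*(1/3)*13 = 13/6)
g(182, 252)*4 = (13/6)*4 = 26/3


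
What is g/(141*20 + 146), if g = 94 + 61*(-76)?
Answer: -2271/1483 ≈ -1.5314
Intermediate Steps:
g = -4542 (g = 94 - 4636 = -4542)
g/(141*20 + 146) = -4542/(141*20 + 146) = -4542/(2820 + 146) = -4542/2966 = -4542*1/2966 = -2271/1483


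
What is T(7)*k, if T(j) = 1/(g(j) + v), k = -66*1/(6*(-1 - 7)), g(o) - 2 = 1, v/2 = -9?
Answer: -11/120 ≈ -0.091667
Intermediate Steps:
v = -18 (v = 2*(-9) = -18)
g(o) = 3 (g(o) = 2 + 1 = 3)
k = 11/8 (k = -66/(6*(-8)) = -66/(-48) = -66*(-1/48) = 11/8 ≈ 1.3750)
T(j) = -1/15 (T(j) = 1/(3 - 18) = 1/(-15) = -1/15)
T(7)*k = -1/15*11/8 = -11/120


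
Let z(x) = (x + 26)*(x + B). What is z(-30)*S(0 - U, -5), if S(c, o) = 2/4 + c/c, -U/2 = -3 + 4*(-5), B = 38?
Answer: -48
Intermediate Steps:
U = 46 (U = -2*(-3 + 4*(-5)) = -2*(-3 - 20) = -2*(-23) = 46)
S(c, o) = 3/2 (S(c, o) = 2*(¼) + 1 = ½ + 1 = 3/2)
z(x) = (26 + x)*(38 + x) (z(x) = (x + 26)*(x + 38) = (26 + x)*(38 + x))
z(-30)*S(0 - U, -5) = (988 + (-30)² + 64*(-30))*(3/2) = (988 + 900 - 1920)*(3/2) = -32*3/2 = -48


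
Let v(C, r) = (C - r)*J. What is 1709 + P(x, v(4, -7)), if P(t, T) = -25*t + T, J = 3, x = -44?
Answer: 2842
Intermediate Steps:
v(C, r) = -3*r + 3*C (v(C, r) = (C - r)*3 = -3*r + 3*C)
P(t, T) = T - 25*t
1709 + P(x, v(4, -7)) = 1709 + ((-3*(-7) + 3*4) - 25*(-44)) = 1709 + ((21 + 12) + 1100) = 1709 + (33 + 1100) = 1709 + 1133 = 2842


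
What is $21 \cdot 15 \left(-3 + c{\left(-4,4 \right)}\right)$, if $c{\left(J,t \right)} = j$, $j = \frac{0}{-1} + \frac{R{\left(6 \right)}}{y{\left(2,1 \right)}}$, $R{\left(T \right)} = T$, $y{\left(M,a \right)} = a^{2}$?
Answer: $945$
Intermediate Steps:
$j = 6$ ($j = \frac{0}{-1} + \frac{6}{1^{2}} = 0 \left(-1\right) + \frac{6}{1} = 0 + 6 \cdot 1 = 0 + 6 = 6$)
$c{\left(J,t \right)} = 6$
$21 \cdot 15 \left(-3 + c{\left(-4,4 \right)}\right) = 21 \cdot 15 \left(-3 + 6\right) = 315 \cdot 3 = 945$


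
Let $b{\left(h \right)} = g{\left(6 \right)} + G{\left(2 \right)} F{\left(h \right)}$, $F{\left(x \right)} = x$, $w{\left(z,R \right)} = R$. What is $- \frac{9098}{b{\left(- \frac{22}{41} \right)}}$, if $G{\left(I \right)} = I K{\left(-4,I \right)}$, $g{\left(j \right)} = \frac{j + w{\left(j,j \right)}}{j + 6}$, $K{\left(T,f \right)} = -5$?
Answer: $- \frac{373018}{261} \approx -1429.2$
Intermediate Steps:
$g{\left(j \right)} = \frac{2 j}{6 + j}$ ($g{\left(j \right)} = \frac{j + j}{j + 6} = \frac{2 j}{6 + j}$)
$G{\left(I \right)} = - 5 I$ ($G{\left(I \right)} = I \left(-5\right) = - 5 I$)
$b{\left(h \right)} = 1 - 10 h$ ($b{\left(h \right)} = 2 \cdot 6 \frac{1}{6 + 6} + \left(-5\right) 2 h = 2 \cdot 6 \cdot \frac{1}{12} - 10 h = 1 - 10 h$)
$- \frac{9098}{b{\left(- \frac{22}{41} \right)}} = - \frac{9098}{1 - 10 \left(- \frac{22}{41}\right)} = - \frac{9098}{1 - 10 \left(\left(-22\right) \frac{1}{41}\right)} = - \frac{9098}{1 - - \frac{220}{41}} = - \frac{9098}{1 + \frac{220}{41}} = - \frac{9098}{\frac{261}{41}} = \left(-9098\right) \frac{41}{261} = - \frac{373018}{261}$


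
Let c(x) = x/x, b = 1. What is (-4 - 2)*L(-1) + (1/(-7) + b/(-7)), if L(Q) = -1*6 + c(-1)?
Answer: 208/7 ≈ 29.714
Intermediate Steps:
c(x) = 1
L(Q) = -5 (L(Q) = -1*6 + 1 = -6 + 1 = -5)
(-4 - 2)*L(-1) + (1/(-7) + b/(-7)) = (-4 - 2)*(-5) + (1/(-7) + 1/(-7)) = -6*(-5) + (1*(-⅐) + 1*(-⅐)) = 30 + (-⅐ - ⅐) = 30 - 2/7 = 208/7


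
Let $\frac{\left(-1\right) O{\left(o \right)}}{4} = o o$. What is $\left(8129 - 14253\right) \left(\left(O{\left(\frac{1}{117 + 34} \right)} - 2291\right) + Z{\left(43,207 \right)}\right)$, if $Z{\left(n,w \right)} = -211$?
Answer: $\frac{349362601144}{22801} \approx 1.5322 \cdot 10^{7}$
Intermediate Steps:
$O{\left(o \right)} = - 4 o^{2}$ ($O{\left(o \right)} = - 4 o o = - 4 o^{2}$)
$\left(8129 - 14253\right) \left(\left(O{\left(\frac{1}{117 + 34} \right)} - 2291\right) + Z{\left(43,207 \right)}\right) = \left(8129 - 14253\right) \left(\left(- 4 \left(\frac{1}{117 + 34}\right)^{2} - 2291\right) - 211\right) = - 6124 \left(\left(- 4 \left(\frac{1}{151}\right)^{2} - 2291\right) - 211\right) = - 6124 \left(\left(- \frac{4}{22801} - 2291\right) - 211\right) = - 6124 \left(- \frac{52237095}{22801} - 211\right) = \left(-6124\right) \left(- \frac{57048106}{22801}\right) = \frac{349362601144}{22801}$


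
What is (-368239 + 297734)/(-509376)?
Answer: 70505/509376 ≈ 0.13841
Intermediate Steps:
(-368239 + 297734)/(-509376) = -70505*(-1/509376) = 70505/509376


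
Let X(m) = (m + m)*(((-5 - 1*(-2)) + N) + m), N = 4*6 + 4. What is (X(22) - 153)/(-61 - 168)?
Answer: -1915/229 ≈ -8.3624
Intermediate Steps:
N = 28 (N = 24 + 4 = 28)
X(m) = 2*m*(25 + m) (X(m) = (m + m)*(((-5 - 1*(-2)) + 28) + m) = (2*m)*(((-5 + 2) + 28) + m) = (2*m)*((-3 + 28) + m) = (2*m)*(25 + m) = 2*m*(25 + m))
(X(22) - 153)/(-61 - 168) = (2*22*(25 + 22) - 153)/(-61 - 168) = (2*22*47 - 153)/(-229) = (2068 - 153)*(-1/229) = 1915*(-1/229) = -1915/229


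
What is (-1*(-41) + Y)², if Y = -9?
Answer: 1024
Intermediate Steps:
(-1*(-41) + Y)² = (-1*(-41) - 9)² = (41 - 9)² = 32² = 1024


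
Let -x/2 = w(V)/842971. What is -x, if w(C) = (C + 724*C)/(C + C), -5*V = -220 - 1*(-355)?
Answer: 725/842971 ≈ 0.00086005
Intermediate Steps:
V = -27 (V = -(-220 - 1*(-355))/5 = -(-220 + 355)/5 = -⅕*135 = -27)
w(C) = 725/2 (w(C) = (725*C)/((2*C)) = (725*C)*(1/(2*C)) = 725/2)
x = -725/842971 ≈ -0.00086005
-x = -1*(-725/842971) = 725/842971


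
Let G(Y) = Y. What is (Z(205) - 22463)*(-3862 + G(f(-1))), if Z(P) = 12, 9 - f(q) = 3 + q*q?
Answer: 86593507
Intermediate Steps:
f(q) = 6 - q**2 (f(q) = 9 - (3 + q*q) = 9 - (3 + q**2) = 9 + (-3 - q**2) = 6 - q**2)
(Z(205) - 22463)*(-3862 + G(f(-1))) = (12 - 22463)*(-3862 + (6 - 1*(-1)**2)) = -22451*(-3862 + (6 - 1*1)) = -22451*(-3862 + (6 - 1)) = -22451*(-3862 + 5) = -22451*(-3857) = 86593507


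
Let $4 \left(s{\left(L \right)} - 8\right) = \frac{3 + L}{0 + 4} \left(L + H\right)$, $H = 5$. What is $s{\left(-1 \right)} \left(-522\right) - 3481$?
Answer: $-7918$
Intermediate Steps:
$s{\left(L \right)} = 8 + \frac{\left(5 + L\right) \left(\frac{3}{4} + \frac{L}{4}\right)}{4}$ ($s{\left(L \right)} = 8 + \frac{\frac{3 + L}{0 + 4} \left(L + 5\right)}{4} = 8 + \frac{\frac{3 + L}{4} \left(5 + L\right)}{4} = 8 + \frac{\left(3 + L\right) \frac{1}{4} \left(5 + L\right)}{4} = 8 + \frac{\left(\frac{3}{4} + \frac{L}{4}\right) \left(5 + L\right)}{4} = 8 + \frac{\left(5 + L\right) \left(\frac{3}{4} + \frac{L}{4}\right)}{4}$)
$s{\left(-1 \right)} \left(-522\right) - 3481 = \left(\frac{143}{16} + \frac{1}{2} \left(-1\right) + \frac{\left(-1\right)^{2}}{16}\right) \left(-522\right) - 3481 = \left(\frac{143}{16} - \frac{1}{2} + \frac{1}{16} \cdot 1\right) \left(-522\right) - 3481 = \left(\frac{143}{16} - \frac{1}{2} + \frac{1}{16}\right) \left(-522\right) - 3481 = \frac{17}{2} \left(-522\right) - 3481 = -4437 - 3481 = -7918$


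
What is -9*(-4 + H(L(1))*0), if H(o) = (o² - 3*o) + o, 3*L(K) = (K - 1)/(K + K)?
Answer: 36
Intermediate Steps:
L(K) = (-1 + K)/(6*K) (L(K) = ((K - 1)/(K + K))/3 = ((-1 + K)/((2*K)))/3 = ((-1 + K)*(1/(2*K)))/3 = ((-1 + K)/(2*K))/3 = (-1 + K)/(6*K))
H(o) = o² - 2*o
-9*(-4 + H(L(1))*0) = -9*(-4 + (((⅙)*(-1 + 1)/1)*(-2 + (⅙)*(-1 + 1)/1))*0) = -9*(-4 + (((⅙)*1*0)*(-2 + (⅙)*1*0))*0) = -9*(-4 + (0*(-2 + 0))*0) = -9*(-4 + (0*(-2))*0) = -9*(-4 + 0*0) = -9*(-4 + 0) = -9*(-4) = 36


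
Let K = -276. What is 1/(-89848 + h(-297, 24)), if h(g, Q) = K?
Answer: -1/90124 ≈ -1.1096e-5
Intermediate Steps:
h(g, Q) = -276
1/(-89848 + h(-297, 24)) = 1/(-89848 - 276) = 1/(-90124) = -1/90124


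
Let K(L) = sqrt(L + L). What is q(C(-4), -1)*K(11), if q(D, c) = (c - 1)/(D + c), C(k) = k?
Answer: 2*sqrt(22)/5 ≈ 1.8762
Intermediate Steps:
q(D, c) = (-1 + c)/(D + c)
K(L) = sqrt(2)*sqrt(L) (K(L) = sqrt(2*L) = sqrt(2)*sqrt(L))
q(C(-4), -1)*K(11) = ((-1 - 1)/(-4 - 1))*(sqrt(2)*sqrt(11)) = (-2/(-5))*sqrt(22) = (-1/5*(-2))*sqrt(22) = 2*sqrt(22)/5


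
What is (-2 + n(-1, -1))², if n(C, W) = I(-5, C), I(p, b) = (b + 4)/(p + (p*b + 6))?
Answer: 9/4 ≈ 2.2500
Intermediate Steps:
I(p, b) = (4 + b)/(6 + p + b*p) (I(p, b) = (4 + b)/(p + (b*p + 6)) = (4 + b)/(p + (6 + b*p)) = (4 + b)/(6 + p + b*p))
n(C, W) = (4 + C)/(1 - 5*C) (n(C, W) = (4 + C)/(6 - 5 + C*(-5)) = (4 + C)/(6 - 5 - 5*C) = (4 + C)/(1 - 5*C))
(-2 + n(-1, -1))² = (-2 + (4 - 1)/(1 - 5*(-1)))² = (-2 + 3/(1 + 5))² = (-2 + 3/6)² = (-2 + (⅙)*3)² = (-2 + ½)² = (-3/2)² = 9/4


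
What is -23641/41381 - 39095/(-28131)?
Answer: 952745224/1164088911 ≈ 0.81845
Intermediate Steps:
-23641/41381 - 39095/(-28131) = -23641*1/41381 - 39095*(-1/28131) = -23641/41381 + 39095/28131 = 952745224/1164088911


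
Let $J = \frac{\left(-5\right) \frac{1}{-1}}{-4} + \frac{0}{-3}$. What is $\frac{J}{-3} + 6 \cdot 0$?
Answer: $\frac{5}{12} \approx 0.41667$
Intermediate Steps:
$J = - \frac{5}{4}$ ($J = \left(-5\right) \left(-1\right) \left(- \frac{1}{4}\right) + 0 \left(- \frac{1}{3}\right) = 5 \left(- \frac{1}{4}\right) + 0 = - \frac{5}{4} + 0 = - \frac{5}{4} \approx -1.25$)
$\frac{J}{-3} + 6 \cdot 0 = - \frac{5}{4 \left(-3\right)} + 6 \cdot 0 = \left(- \frac{5}{4}\right) \left(- \frac{1}{3}\right) + 0 = \frac{5}{12} + 0 = \frac{5}{12}$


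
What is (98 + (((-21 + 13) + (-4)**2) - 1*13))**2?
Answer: 8649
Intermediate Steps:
(98 + (((-21 + 13) + (-4)**2) - 1*13))**2 = (98 + ((-8 + 16) - 13))**2 = (98 + (8 - 13))**2 = (98 - 5)**2 = 93**2 = 8649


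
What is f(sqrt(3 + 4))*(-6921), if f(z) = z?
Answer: -6921*sqrt(7) ≈ -18311.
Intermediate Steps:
f(sqrt(3 + 4))*(-6921) = sqrt(3 + 4)*(-6921) = sqrt(7)*(-6921) = -6921*sqrt(7)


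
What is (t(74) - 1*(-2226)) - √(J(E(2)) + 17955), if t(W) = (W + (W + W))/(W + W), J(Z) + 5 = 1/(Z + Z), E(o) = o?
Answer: 4455/2 - √71801/2 ≈ 2093.5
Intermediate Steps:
J(Z) = -5 + 1/(2*Z) (J(Z) = -5 + 1/(Z + Z) = -5 + 1/(2*Z))
t(W) = 3/2 (t(W) = (W + 2*W)/((2*W)) = (3*W)*(1/(2*W)) = 3/2)
(t(74) - 1*(-2226)) - √(J(E(2)) + 17955) = (3/2 - 1*(-2226)) - √((-5 + (½)/2) + 17955) = (3/2 + 2226) - √((-5 + (½)*(½)) + 17955) = 4455/2 - √((-5 + ¼) + 17955) = 4455/2 - √(-19/4 + 17955) = 4455/2 - √(71801/4) = 4455/2 - √71801/2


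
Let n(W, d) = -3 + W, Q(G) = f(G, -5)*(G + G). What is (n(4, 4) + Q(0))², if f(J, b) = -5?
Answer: 1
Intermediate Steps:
Q(G) = -10*G (Q(G) = -5*(G + G) = -10*G)
(n(4, 4) + Q(0))² = ((-3 + 4) - 10*0)² = (1 + 0)² = 1² = 1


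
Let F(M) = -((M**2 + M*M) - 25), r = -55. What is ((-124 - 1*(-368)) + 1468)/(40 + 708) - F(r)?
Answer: 1127103/187 ≈ 6027.3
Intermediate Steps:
F(M) = 25 - 2*M**2 (F(M) = -((M**2 + M**2) - 25) = -(2*M**2 - 25) = -(-25 + 2*M**2) = 25 - 2*M**2)
((-124 - 1*(-368)) + 1468)/(40 + 708) - F(r) = ((-124 - 1*(-368)) + 1468)/(40 + 708) - (25 - 2*(-55)**2) = ((-124 + 368) + 1468)/748 - (25 - 2*3025) = (244 + 1468)*(1/748) - (25 - 6050) = 1712*(1/748) - 1*(-6025) = 428/187 + 6025 = 1127103/187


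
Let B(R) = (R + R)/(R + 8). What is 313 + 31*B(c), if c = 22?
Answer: 5377/15 ≈ 358.47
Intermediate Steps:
B(R) = 2*R/(8 + R) (B(R) = (2*R)/(8 + R) = 2*R/(8 + R))
313 + 31*B(c) = 313 + 31*(2*22/(8 + 22)) = 313 + 31*(2*22/30) = 313 + 31*(2*22*(1/30)) = 313 + 31*(22/15) = 313 + 682/15 = 5377/15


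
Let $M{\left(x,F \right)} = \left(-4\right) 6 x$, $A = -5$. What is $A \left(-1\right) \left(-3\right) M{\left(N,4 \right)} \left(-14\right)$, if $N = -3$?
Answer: $15120$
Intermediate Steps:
$M{\left(x,F \right)} = - 24 x$
$A \left(-1\right) \left(-3\right) M{\left(N,4 \right)} \left(-14\right) = \left(-5\right) \left(-1\right) \left(-3\right) \left(\left(-24\right) \left(-3\right)\right) \left(-14\right) = 5 \left(-3\right) 72 \left(-14\right) = \left(-15\right) 72 \left(-14\right) = \left(-1080\right) \left(-14\right) = 15120$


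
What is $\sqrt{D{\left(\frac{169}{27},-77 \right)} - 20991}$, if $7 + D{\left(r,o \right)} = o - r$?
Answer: $\frac{i \sqrt{1707582}}{9} \approx 145.19 i$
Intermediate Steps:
$D{\left(r,o \right)} = -7 + o - r$ ($D{\left(r,o \right)} = -7 + \left(o - r\right) = -7 + o - r$)
$\sqrt{D{\left(\frac{169}{27},-77 \right)} - 20991} = \sqrt{\left(-7 - 77 - \frac{169}{27}\right) - 20991} = \sqrt{- \frac{2437}{27} - 20991} = \sqrt{- \frac{569194}{27}} = \frac{i \sqrt{1707582}}{9}$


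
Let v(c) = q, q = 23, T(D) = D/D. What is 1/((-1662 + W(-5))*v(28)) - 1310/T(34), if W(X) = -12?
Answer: -50437621/38502 ≈ -1310.0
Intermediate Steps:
T(D) = 1
v(c) = 23
1/((-1662 + W(-5))*v(28)) - 1310/T(34) = 1/(-1662 - 12*23) - 1310/1 = (1/23)/(-1674) - 1310*1 = -1/1674*1/23 - 1310 = -1/38502 - 1310 = -50437621/38502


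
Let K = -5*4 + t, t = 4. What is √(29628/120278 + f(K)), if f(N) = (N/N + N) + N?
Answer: I*√111226779805/60139 ≈ 5.5456*I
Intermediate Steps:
K = -16 (K = -5*4 + 4 = -20 + 4 = -16)
f(N) = 1 + 2*N (f(N) = (1 + N) + N = 1 + 2*N)
√(29628/120278 + f(K)) = √(29628/120278 + (1 + 2*(-16))) = √(29628*(1/120278) + (1 - 32)) = √(14814/60139 - 31) = √(-1849495/60139) = I*√111226779805/60139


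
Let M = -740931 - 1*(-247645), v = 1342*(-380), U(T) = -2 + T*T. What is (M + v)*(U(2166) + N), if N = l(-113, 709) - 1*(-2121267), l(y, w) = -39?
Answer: -6834896290372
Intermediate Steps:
U(T) = -2 + T²
v = -509960
N = 2121228 (N = -39 - 1*(-2121267) = -39 + 2121267 = 2121228)
M = -493286 (M = -740931 + 247645 = -493286)
(M + v)*(U(2166) + N) = (-493286 - 509960)*((-2 + 2166²) + 2121228) = -1003246*((-2 + 4691556) + 2121228) = -1003246*(4691554 + 2121228) = -1003246*6812782 = -6834896290372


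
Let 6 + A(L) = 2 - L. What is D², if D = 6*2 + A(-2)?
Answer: 100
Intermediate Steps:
A(L) = -4 - L (A(L) = -6 + (2 - L) = -4 - L)
D = 10 (D = 6*2 + (-4 - 1*(-2)) = 12 + (-4 + 2) = 12 - 2 = 10)
D² = 10² = 100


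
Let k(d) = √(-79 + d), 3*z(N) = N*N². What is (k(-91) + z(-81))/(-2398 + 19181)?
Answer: -177147/16783 + I*√170/16783 ≈ -10.555 + 0.00077688*I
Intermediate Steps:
z(N) = N³/3 (z(N) = (N*N²)/3 = N³/3)
(k(-91) + z(-81))/(-2398 + 19181) = (√(-79 - 91) + (⅓)*(-81)³)/(-2398 + 19181) = (√(-170) + (⅓)*(-531441))/16783 = (I*√170 - 177147)*(1/16783) = (-177147 + I*√170)*(1/16783) = -177147/16783 + I*√170/16783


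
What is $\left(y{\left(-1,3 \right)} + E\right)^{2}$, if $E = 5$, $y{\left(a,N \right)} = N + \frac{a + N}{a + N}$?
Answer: $81$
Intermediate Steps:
$y{\left(a,N \right)} = 1 + N$ ($y{\left(a,N \right)} = N + \frac{N + a}{N + a} = N + 1 = 1 + N$)
$\left(y{\left(-1,3 \right)} + E\right)^{2} = \left(\left(1 + 3\right) + 5\right)^{2} = \left(4 + 5\right)^{2} = 9^{2} = 81$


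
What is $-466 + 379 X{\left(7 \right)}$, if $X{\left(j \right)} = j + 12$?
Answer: $6735$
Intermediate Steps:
$X{\left(j \right)} = 12 + j$
$-466 + 379 X{\left(7 \right)} = -466 + 379 \left(12 + 7\right) = -466 + 379 \cdot 19 = -466 + 7201 = 6735$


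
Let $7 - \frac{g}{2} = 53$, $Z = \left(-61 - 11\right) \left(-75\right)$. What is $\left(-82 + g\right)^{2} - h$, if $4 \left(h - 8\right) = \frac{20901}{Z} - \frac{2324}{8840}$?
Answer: $\frac{48161006473}{1591200} \approx 30267.0$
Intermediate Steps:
$Z = 5400$ ($Z = \left(-72\right) \left(-75\right) = 5400$)
$g = -92$ ($g = 14 - 106 = -92$)
$h = \frac{14164727}{1591200}$ ($h = 8 + \frac{\frac{20901}{5400} - \frac{2324}{8840}}{4} = 8 + \frac{20901 \cdot \frac{1}{5400} - \frac{581}{2210}}{4} = 8 + \frac{\frac{6967}{1800} - \frac{581}{2210}}{4} = 8 + \frac{1}{4} \cdot \frac{1435127}{397800} = 8 + \frac{1435127}{1591200} = \frac{14164727}{1591200} \approx 8.9019$)
$\left(-82 + g\right)^{2} - h = \left(-82 - 92\right)^{2} - \frac{14164727}{1591200} = \left(-174\right)^{2} - \frac{14164727}{1591200} = 30276 - \frac{14164727}{1591200} = \frac{48161006473}{1591200}$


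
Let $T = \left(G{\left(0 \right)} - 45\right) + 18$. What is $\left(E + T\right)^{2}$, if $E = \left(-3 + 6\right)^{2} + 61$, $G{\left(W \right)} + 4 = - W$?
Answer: $1521$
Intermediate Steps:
$G{\left(W \right)} = -4 - W$
$E = 70$ ($E = 3^{2} + 61 = 9 + 61 = 70$)
$T = -31$ ($T = \left(\left(-4 - 0\right) - 45\right) + 18 = \left(\left(-4 + 0\right) - 45\right) + 18 = \left(-4 - 45\right) + 18 = -49 + 18 = -31$)
$\left(E + T\right)^{2} = \left(70 - 31\right)^{2} = 39^{2} = 1521$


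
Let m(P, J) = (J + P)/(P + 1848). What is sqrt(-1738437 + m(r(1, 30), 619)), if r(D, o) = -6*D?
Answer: I*sqrt(5898453028122)/1842 ≈ 1318.5*I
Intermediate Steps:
m(P, J) = (J + P)/(1848 + P)
sqrt(-1738437 + m(r(1, 30), 619)) = sqrt(-1738437 + (619 - 6*1)/(1848 - 6*1)) = sqrt(-1738437 + (619 - 6)/(1848 - 6)) = sqrt(-1738437 + 613/1842) = sqrt(-3202200341/1842) = I*sqrt(5898453028122)/1842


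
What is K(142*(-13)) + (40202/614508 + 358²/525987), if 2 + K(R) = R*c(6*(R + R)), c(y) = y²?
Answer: -48798770890247916967295/53870536566 ≈ -9.0585e+11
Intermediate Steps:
K(R) = -2 + 144*R³ (K(R) = -2 + R*(6*(R + R))² = -2 + R*(6*(2*R))² = -2 + R*(12*R)² = -2 + R*(144*R²) = -2 + 144*R³)
K(142*(-13)) + (40202/614508 + 358²/525987) = (-2 + 144*(142*(-13))³) + (40202/614508 + 358²/525987) = (-2 + 144*(-1846)³) + (40202*(1/614508) + 128164*(1/525987)) = (-2 + 144*(-6290643736)) + (20101/307254 + 128164/525987) = (-2 - 905852697984) + 16650588781/53870536566 = -905852697986 + 16650588781/53870536566 = -48798770890247916967295/53870536566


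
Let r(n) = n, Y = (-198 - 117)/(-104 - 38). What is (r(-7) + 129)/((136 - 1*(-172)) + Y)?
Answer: 17324/44051 ≈ 0.39327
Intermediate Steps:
Y = 315/142 (Y = -315/(-142) = -315*(-1/142) = 315/142 ≈ 2.2183)
(r(-7) + 129)/((136 - 1*(-172)) + Y) = (-7 + 129)/((136 - 1*(-172)) + 315/142) = 122/((136 + 172) + 315/142) = 122/(308 + 315/142) = 122/(44051/142) = 122*(142/44051) = 17324/44051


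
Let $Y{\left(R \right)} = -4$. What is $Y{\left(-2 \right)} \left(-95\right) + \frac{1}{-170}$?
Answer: $\frac{64599}{170} \approx 379.99$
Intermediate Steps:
$Y{\left(-2 \right)} \left(-95\right) + \frac{1}{-170} = \left(-4\right) \left(-95\right) + \frac{1}{-170} = 380 - \frac{1}{170} = \frac{64599}{170}$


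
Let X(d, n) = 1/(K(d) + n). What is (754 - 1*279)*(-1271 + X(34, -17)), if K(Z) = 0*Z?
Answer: -10263800/17 ≈ -6.0375e+5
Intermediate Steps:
K(Z) = 0
X(d, n) = 1/n (X(d, n) = 1/(0 + n) = 1/n)
(754 - 1*279)*(-1271 + X(34, -17)) = (754 - 1*279)*(-1271 + 1/(-17)) = (754 - 279)*(-1271 - 1/17) = 475*(-21608/17) = -10263800/17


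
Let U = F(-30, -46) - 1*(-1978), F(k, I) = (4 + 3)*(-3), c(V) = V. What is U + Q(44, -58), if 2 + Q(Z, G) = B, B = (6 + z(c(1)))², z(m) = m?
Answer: 2004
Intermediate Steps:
B = 49 (B = (6 + 1)² = 7² = 49)
F(k, I) = -21 (F(k, I) = 7*(-3) = -21)
Q(Z, G) = 47 (Q(Z, G) = -2 + 49 = 47)
U = 1957 (U = -21 - 1*(-1978) = -21 + 1978 = 1957)
U + Q(44, -58) = 1957 + 47 = 2004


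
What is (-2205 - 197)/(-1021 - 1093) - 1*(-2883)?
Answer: 3048532/1057 ≈ 2884.1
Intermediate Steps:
(-2205 - 197)/(-1021 - 1093) - 1*(-2883) = -2402/(-2114) + 2883 = -2402*(-1/2114) + 2883 = 1201/1057 + 2883 = 3048532/1057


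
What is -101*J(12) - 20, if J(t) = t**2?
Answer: -14564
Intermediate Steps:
-101*J(12) - 20 = -101*12**2 - 20 = -101*144 - 20 = -14544 - 20 = -14564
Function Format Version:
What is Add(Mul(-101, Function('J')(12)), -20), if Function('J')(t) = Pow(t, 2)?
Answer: -14564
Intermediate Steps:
Add(Mul(-101, Function('J')(12)), -20) = Add(Mul(-101, Pow(12, 2)), -20) = Add(Mul(-101, 144), -20) = Add(-14544, -20) = -14564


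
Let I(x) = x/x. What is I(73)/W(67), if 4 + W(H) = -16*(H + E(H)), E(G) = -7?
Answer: -1/964 ≈ -0.0010373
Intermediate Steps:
I(x) = 1
W(H) = 108 - 16*H (W(H) = -4 - 16*(H - 7) = -4 - 16*(-7 + H) = -4 + (112 - 16*H) = 108 - 16*H)
I(73)/W(67) = 1/(108 - 16*67) = 1/(108 - 1072) = 1/(-964) = 1*(-1/964) = -1/964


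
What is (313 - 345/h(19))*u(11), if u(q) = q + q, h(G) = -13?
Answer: 97108/13 ≈ 7469.8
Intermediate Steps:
u(q) = 2*q
(313 - 345/h(19))*u(11) = (313 - 345/(-13))*(2*11) = (313 - 345*(-1)/13)*22 = (313 - 1*(-345/13))*22 = (313 + 345/13)*22 = (4414/13)*22 = 97108/13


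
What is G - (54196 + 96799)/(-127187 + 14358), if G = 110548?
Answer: 12473171287/112829 ≈ 1.1055e+5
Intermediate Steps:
G - (54196 + 96799)/(-127187 + 14358) = 110548 - (54196 + 96799)/(-127187 + 14358) = 110548 - 150995/(-112829) = 110548 - 150995*(-1)/112829 = 110548 - 1*(-150995/112829) = 110548 + 150995/112829 = 12473171287/112829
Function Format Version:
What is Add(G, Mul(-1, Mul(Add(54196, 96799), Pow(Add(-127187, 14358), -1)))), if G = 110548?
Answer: Rational(12473171287, 112829) ≈ 1.1055e+5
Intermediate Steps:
Add(G, Mul(-1, Mul(Add(54196, 96799), Pow(Add(-127187, 14358), -1)))) = Add(110548, Mul(-1, Mul(Add(54196, 96799), Pow(Add(-127187, 14358), -1)))) = Add(110548, Mul(-1, Mul(150995, Pow(-112829, -1)))) = Add(110548, Mul(-1, Mul(150995, Rational(-1, 112829)))) = Add(110548, Mul(-1, Rational(-150995, 112829))) = Add(110548, Rational(150995, 112829)) = Rational(12473171287, 112829)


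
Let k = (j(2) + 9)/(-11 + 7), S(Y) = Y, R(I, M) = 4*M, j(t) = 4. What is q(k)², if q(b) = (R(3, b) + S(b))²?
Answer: 17850625/256 ≈ 69729.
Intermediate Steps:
k = -13/4 (k = (4 + 9)/(-11 + 7) = 13/(-4) = 13*(-¼) = -13/4 ≈ -3.2500)
q(b) = 25*b² (q(b) = (4*b + b)² = (5*b)² = 25*b²)
q(k)² = (25*(-13/4)²)² = (25*(169/16))² = (4225/16)² = 17850625/256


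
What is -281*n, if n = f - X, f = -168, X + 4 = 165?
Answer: 92449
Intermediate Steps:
X = 161 (X = -4 + 165 = 161)
n = -329 (n = -168 - 1*161 = -168 - 161 = -329)
-281*n = -281*(-329) = 92449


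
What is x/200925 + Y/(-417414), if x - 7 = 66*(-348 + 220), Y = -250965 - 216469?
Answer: 15065964146/13978151325 ≈ 1.0778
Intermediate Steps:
Y = -467434
x = -8441 (x = 7 + 66*(-348 + 220) = 7 + 66*(-128) = 7 - 8448 = -8441)
x/200925 + Y/(-417414) = -8441/200925 - 467434/(-417414) = -8441*1/200925 - 467434*(-1/417414) = -8441/200925 + 233717/208707 = 15065964146/13978151325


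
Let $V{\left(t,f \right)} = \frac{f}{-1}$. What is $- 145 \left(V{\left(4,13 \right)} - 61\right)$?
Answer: $10730$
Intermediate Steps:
$V{\left(t,f \right)} = - f$ ($V{\left(t,f \right)} = f \left(-1\right) = - f$)
$- 145 \left(V{\left(4,13 \right)} - 61\right) = - 145 \left(\left(-1\right) 13 - 61\right) = - 145 \left(-13 - 61\right) = \left(-145\right) \left(-74\right) = 10730$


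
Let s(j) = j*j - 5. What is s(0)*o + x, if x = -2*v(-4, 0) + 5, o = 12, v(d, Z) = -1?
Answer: -53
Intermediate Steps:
s(j) = -5 + j**2 (s(j) = j**2 - 5 = -5 + j**2)
x = 7 (x = -2*(-1) + 5 = 2 + 5 = 7)
s(0)*o + x = (-5 + 0**2)*12 + 7 = (-5 + 0)*12 + 7 = -5*12 + 7 = -60 + 7 = -53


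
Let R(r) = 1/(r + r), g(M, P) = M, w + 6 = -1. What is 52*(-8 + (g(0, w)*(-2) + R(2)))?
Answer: -403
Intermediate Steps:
w = -7 (w = -6 - 1 = -7)
R(r) = 1/(2*r)
52*(-8 + (g(0, w)*(-2) + R(2))) = 52*(-8 + (0*(-2) + (½)/2)) = 52*(-8 + (0 + (½)*(½))) = 52*(-8 + (0 + ¼)) = 52*(-8 + ¼) = 52*(-31/4) = -403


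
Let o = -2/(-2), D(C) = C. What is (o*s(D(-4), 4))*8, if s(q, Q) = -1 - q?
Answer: 24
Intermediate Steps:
o = 1 (o = -2*(-½) = 1)
(o*s(D(-4), 4))*8 = (1*(-1 - 1*(-4)))*8 = (1*(-1 + 4))*8 = (1*3)*8 = 3*8 = 24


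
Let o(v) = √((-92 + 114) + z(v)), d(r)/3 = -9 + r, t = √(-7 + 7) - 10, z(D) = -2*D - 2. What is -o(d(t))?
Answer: -√134 ≈ -11.576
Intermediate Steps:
z(D) = -2 - 2*D
t = -10 (t = √0 - 10 = 0 - 10 = -10)
d(r) = -27 + 3*r (d(r) = 3*(-9 + r) = -27 + 3*r)
o(v) = √(20 - 2*v) (o(v) = √((-92 + 114) + (-2 - 2*v)) = √(22 + (-2 - 2*v)) = √(20 - 2*v))
-o(d(t)) = -√(20 - 2*(-27 + 3*(-10))) = -√(20 - 2*(-27 - 30)) = -√(20 - 2*(-57)) = -√(20 + 114) = -√134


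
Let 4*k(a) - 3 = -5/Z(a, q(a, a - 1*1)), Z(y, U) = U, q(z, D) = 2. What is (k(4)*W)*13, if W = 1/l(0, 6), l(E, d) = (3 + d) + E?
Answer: 13/72 ≈ 0.18056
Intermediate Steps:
l(E, d) = 3 + E + d
k(a) = ⅛ (k(a) = ¾ + (-5/2)/4 = ¾ + (-5*½)/4 = ¾ + (¼)*(-5/2) = ¾ - 5/8 = ⅛)
W = ⅑ (W = 1/(3 + 0 + 6) = 1/9 = ⅑ ≈ 0.11111)
(k(4)*W)*13 = ((⅛)*(⅑))*13 = (1/72)*13 = 13/72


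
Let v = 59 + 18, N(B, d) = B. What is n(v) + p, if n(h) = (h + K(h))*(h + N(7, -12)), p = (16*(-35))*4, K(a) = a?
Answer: 10696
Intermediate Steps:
v = 77
p = -2240 (p = -560*4 = -2240)
n(h) = 2*h*(7 + h) (n(h) = (h + h)*(h + 7) = (2*h)*(7 + h) = 2*h*(7 + h))
n(v) + p = 2*77*(7 + 77) - 2240 = 2*77*84 - 2240 = 12936 - 2240 = 10696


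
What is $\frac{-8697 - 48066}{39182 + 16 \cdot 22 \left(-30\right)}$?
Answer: $- \frac{56763}{28622} \approx -1.9832$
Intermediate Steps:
$\frac{-8697 - 48066}{39182 + 16 \cdot 22 \left(-30\right)} = - \frac{56763}{39182 + 352 \left(-30\right)} = - \frac{56763}{39182 - 10560} = - \frac{56763}{28622}$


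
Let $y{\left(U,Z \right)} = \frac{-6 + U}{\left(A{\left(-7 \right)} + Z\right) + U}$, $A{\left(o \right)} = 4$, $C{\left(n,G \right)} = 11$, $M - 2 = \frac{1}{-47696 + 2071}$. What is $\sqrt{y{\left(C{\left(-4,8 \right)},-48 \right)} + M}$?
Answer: $\frac{26 \sqrt{9917853}}{60225} \approx 1.3596$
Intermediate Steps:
$M = \frac{91249}{45625}$ ($M = 2 + \frac{1}{-47696 + 2071} = 2 + \frac{1}{-45625} = 2 - \frac{1}{45625} = \frac{91249}{45625} \approx 2.0$)
$y{\left(U,Z \right)} = \frac{-6 + U}{4 + U + Z}$ ($y{\left(U,Z \right)} = \frac{-6 + U}{\left(4 + Z\right) + U} = \frac{-6 + U}{4 + U + Z}$)
$\sqrt{y{\left(C{\left(-4,8 \right)},-48 \right)} + M} = \sqrt{\frac{-6 + 11}{4 + 11 - 48} + \frac{91249}{45625}} = \sqrt{\frac{1}{-33} \cdot 5 + \frac{91249}{45625}} = \sqrt{\left(- \frac{1}{33}\right) 5 + \frac{91249}{45625}} = \sqrt{- \frac{5}{33} + \frac{91249}{45625}} = \sqrt{\frac{2783092}{1505625}} = \frac{26 \sqrt{9917853}}{60225}$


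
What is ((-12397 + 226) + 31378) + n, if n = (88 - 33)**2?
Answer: 22232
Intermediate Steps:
n = 3025 (n = 55**2 = 3025)
((-12397 + 226) + 31378) + n = ((-12397 + 226) + 31378) + 3025 = (-12171 + 31378) + 3025 = 19207 + 3025 = 22232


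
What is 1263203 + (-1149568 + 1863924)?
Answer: 1977559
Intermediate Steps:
1263203 + (-1149568 + 1863924) = 1263203 + 714356 = 1977559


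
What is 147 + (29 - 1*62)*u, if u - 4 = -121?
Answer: 4008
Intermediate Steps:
u = -117 (u = 4 - 121 = -117)
147 + (29 - 1*62)*u = 147 + (29 - 1*62)*(-117) = 147 + (29 - 62)*(-117) = 147 - 33*(-117) = 147 + 3861 = 4008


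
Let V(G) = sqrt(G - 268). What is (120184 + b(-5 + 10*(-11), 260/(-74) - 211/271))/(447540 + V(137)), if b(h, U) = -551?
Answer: 53540552820/200292051731 - 119633*I*sqrt(131)/200292051731 ≈ 0.26731 - 6.8363e-6*I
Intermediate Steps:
V(G) = sqrt(-268 + G)
(120184 + b(-5 + 10*(-11), 260/(-74) - 211/271))/(447540 + V(137)) = (120184 - 551)/(447540 + sqrt(-268 + 137)) = 119633/(447540 + sqrt(-131)) = 119633/(447540 + I*sqrt(131))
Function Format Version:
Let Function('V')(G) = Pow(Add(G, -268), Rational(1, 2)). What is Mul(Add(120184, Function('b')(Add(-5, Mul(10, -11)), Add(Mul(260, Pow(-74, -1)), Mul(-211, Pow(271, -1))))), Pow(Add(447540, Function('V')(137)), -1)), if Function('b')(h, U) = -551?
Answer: Add(Rational(53540552820, 200292051731), Mul(Rational(-119633, 200292051731), I, Pow(131, Rational(1, 2)))) ≈ Add(0.26731, Mul(-6.8363e-6, I))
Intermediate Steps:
Function('V')(G) = Pow(Add(-268, G), Rational(1, 2))
Mul(Add(120184, Function('b')(Add(-5, Mul(10, -11)), Add(Mul(260, Pow(-74, -1)), Mul(-211, Pow(271, -1))))), Pow(Add(447540, Function('V')(137)), -1)) = Mul(Add(120184, -551), Pow(Add(447540, Pow(Add(-268, 137), Rational(1, 2))), -1)) = Mul(119633, Pow(Add(447540, Pow(-131, Rational(1, 2))), -1)) = Mul(119633, Pow(Add(447540, Mul(I, Pow(131, Rational(1, 2)))), -1))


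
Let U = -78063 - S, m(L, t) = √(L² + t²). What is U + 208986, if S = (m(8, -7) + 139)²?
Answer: 111489 - 278*√113 ≈ 1.0853e+5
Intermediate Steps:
S = (139 + √113)² (S = (√(8² + (-7)²) + 139)² = (√(64 + 49) + 139)² = (√113 + 139)² = (139 + √113)² ≈ 22389.)
U = -78063 - (139 + √113)² ≈ -1.0045e+5
U + 208986 = (-97497 - 278*√113) + 208986 = 111489 - 278*√113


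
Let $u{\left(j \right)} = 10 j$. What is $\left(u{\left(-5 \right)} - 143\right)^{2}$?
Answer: $37249$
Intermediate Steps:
$\left(u{\left(-5 \right)} - 143\right)^{2} = \left(10 \left(-5\right) - 143\right)^{2} = \left(-50 - 143\right)^{2} = \left(-193\right)^{2} = 37249$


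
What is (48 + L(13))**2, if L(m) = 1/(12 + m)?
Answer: 1442401/625 ≈ 2307.8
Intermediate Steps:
(48 + L(13))**2 = (48 + 1/(12 + 13))**2 = (48 + 1/25)**2 = (1201/25)**2 = 1442401/625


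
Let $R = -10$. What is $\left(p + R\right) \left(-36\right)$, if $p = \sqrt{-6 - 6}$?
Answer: $360 - 72 i \sqrt{3} \approx 360.0 - 124.71 i$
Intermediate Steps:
$p = 2 i \sqrt{3}$ ($p = \sqrt{-12} = 2 i \sqrt{3} \approx 3.4641 i$)
$\left(p + R\right) \left(-36\right) = \left(2 i \sqrt{3} - 10\right) \left(-36\right) = \left(-10 + 2 i \sqrt{3}\right) \left(-36\right) = 360 - 72 i \sqrt{3}$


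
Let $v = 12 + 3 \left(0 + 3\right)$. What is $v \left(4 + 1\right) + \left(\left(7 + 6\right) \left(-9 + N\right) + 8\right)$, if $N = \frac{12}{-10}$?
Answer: $- \frac{98}{5} \approx -19.6$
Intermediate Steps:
$N = - \frac{6}{5}$ ($N = 12 \left(- \frac{1}{10}\right) = - \frac{6}{5} \approx -1.2$)
$v = 21$ ($v = 12 + 3 \cdot 3 = 12 + 9 = 21$)
$v \left(4 + 1\right) + \left(\left(7 + 6\right) \left(-9 + N\right) + 8\right) = 21 \left(4 + 1\right) + \left(\left(7 + 6\right) \left(-9 - \frac{6}{5}\right) + 8\right) = 21 \cdot 5 + \left(13 \left(- \frac{51}{5}\right) + 8\right) = 105 + \left(- \frac{663}{5} + 8\right) = 105 - \frac{623}{5} = - \frac{98}{5}$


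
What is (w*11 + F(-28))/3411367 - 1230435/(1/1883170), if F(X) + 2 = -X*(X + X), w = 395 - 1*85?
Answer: -7904540831906822810/3411367 ≈ -2.3171e+12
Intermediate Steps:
w = 310 (w = 395 - 85 = 310)
F(X) = -2 - 2*X**2 (F(X) = -2 - X*(X + X) = -2 - X*2*X = -2 - 2*X**2)
(w*11 + F(-28))/3411367 - 1230435/(1/1883170) = (310*11 + (-2 - 2*(-28)**2))/3411367 - 1230435/(1/1883170) = (3410 + (-2 - 2*784))*(1/3411367) - 1230435/1/1883170 = (3410 + (-2 - 1568))*(1/3411367) - 1230435*1883170 = (3410 - 1570)*(1/3411367) - 2317118278950 = 1840*(1/3411367) - 2317118278950 = 1840/3411367 - 2317118278950 = -7904540831906822810/3411367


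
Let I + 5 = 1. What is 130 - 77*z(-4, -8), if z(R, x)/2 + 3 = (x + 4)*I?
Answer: -1872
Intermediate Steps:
I = -4 (I = -5 + 1 = -4)
z(R, x) = -38 - 8*x (z(R, x) = -6 + 2*((x + 4)*(-4)) = -6 + 2*((4 + x)*(-4)) = -6 + 2*(-16 - 4*x) = -6 + (-32 - 8*x) = -38 - 8*x)
130 - 77*z(-4, -8) = 130 - 77*(-38 - 8*(-8)) = 130 - 77*(-38 + 64) = 130 - 77*26 = 130 - 2002 = -1872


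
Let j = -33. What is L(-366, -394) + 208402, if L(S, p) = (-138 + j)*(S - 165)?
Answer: 299203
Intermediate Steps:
L(S, p) = 28215 - 171*S (L(S, p) = (-138 - 33)*(S - 165) = -171*(-165 + S) = 28215 - 171*S)
L(-366, -394) + 208402 = (28215 - 171*(-366)) + 208402 = (28215 + 62586) + 208402 = 90801 + 208402 = 299203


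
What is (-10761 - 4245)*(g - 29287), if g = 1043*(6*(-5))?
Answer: 909018462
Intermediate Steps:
g = -31290 (g = 1043*(-30) = -31290)
(-10761 - 4245)*(g - 29287) = (-10761 - 4245)*(-31290 - 29287) = -15006*(-60577) = 909018462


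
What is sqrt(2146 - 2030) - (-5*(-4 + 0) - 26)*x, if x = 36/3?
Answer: 72 + 2*sqrt(29) ≈ 82.770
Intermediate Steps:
x = 12 (x = 36*(1/3) = 12)
sqrt(2146 - 2030) - (-5*(-4 + 0) - 26)*x = sqrt(2146 - 2030) - (-5*(-4 + 0) - 26)*12 = sqrt(116) - (-5*(-4) - 26)*12 = 2*sqrt(29) - (20 - 26)*12 = 2*sqrt(29) - (-6)*12 = 2*sqrt(29) - 1*(-72) = 2*sqrt(29) + 72 = 72 + 2*sqrt(29)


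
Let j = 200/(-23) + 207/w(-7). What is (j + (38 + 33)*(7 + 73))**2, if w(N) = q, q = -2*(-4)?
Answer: 1098893054961/33856 ≈ 3.2458e+7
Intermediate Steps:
q = 8
w(N) = 8
j = 3161/184 (j = 200/(-23) + 207/8 = 200*(-1/23) + 207*(1/8) = -200/23 + 207/8 = 3161/184 ≈ 17.179)
(j + (38 + 33)*(7 + 73))**2 = (3161/184 + (38 + 33)*(7 + 73))**2 = (3161/184 + 71*80)**2 = (3161/184 + 5680)**2 = (1048281/184)**2 = 1098893054961/33856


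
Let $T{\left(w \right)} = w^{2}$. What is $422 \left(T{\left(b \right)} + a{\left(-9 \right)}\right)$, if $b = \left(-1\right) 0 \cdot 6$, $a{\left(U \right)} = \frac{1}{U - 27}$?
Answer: $- \frac{211}{18} \approx -11.722$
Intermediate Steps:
$a{\left(U \right)} = \frac{1}{-27 + U}$
$b = 0$ ($b = 0 \cdot 6 = 0$)
$422 \left(T{\left(b \right)} + a{\left(-9 \right)}\right) = 422 \left(0^{2} + \frac{1}{-27 - 9}\right) = 422 \left(0 + \frac{1}{-36}\right) = 422 \left(0 - \frac{1}{36}\right) = 422 \left(- \frac{1}{36}\right) = - \frac{211}{18}$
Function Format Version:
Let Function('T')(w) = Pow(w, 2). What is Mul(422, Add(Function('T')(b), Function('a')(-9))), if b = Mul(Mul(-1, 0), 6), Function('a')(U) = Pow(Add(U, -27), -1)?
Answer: Rational(-211, 18) ≈ -11.722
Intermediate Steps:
Function('a')(U) = Pow(Add(-27, U), -1)
b = 0 (b = Mul(0, 6) = 0)
Mul(422, Add(Function('T')(b), Function('a')(-9))) = Mul(422, Add(Pow(0, 2), Pow(Add(-27, -9), -1))) = Mul(422, Add(0, Pow(-36, -1))) = Mul(422, Add(0, Rational(-1, 36))) = Mul(422, Rational(-1, 36)) = Rational(-211, 18)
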